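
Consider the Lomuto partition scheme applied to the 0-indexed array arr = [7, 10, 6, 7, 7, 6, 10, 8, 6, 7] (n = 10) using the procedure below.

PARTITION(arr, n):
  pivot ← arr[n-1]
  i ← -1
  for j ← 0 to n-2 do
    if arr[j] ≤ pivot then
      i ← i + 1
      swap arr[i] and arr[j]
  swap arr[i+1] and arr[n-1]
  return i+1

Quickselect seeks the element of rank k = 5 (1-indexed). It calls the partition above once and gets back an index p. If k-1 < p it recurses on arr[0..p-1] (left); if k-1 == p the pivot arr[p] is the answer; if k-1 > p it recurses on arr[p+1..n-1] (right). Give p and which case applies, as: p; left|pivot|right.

pivot = arr[9] = 7; i = -1
j=0: arr[0]=7 ≤ 7 → i=0, swap arr[0],arr[0] (no change) → [7, 10, 6, 7, 7, 6, 10, 8, 6, 7]
j=1: arr[1]=10 > 7 → no swap
j=2: arr[2]=6 ≤ 7 → i=1, swap arr[1],arr[2] → [7, 6, 10, 7, 7, 6, 10, 8, 6, 7]
j=3: arr[3]=7 ≤ 7 → i=2, swap arr[2],arr[3] → [7, 6, 7, 10, 7, 6, 10, 8, 6, 7]
j=4: arr[4]=7 ≤ 7 → i=3, swap arr[3],arr[4] → [7, 6, 7, 7, 10, 6, 10, 8, 6, 7]
j=5: arr[5]=6 ≤ 7 → i=4, swap arr[4],arr[5] → [7, 6, 7, 7, 6, 10, 10, 8, 6, 7]
j=6: arr[6]=10 > 7 → no swap
j=7: arr[7]=8 > 7 → no swap
j=8: arr[8]=6 ≤ 7 → i=5, swap arr[5],arr[8] → [7, 6, 7, 7, 6, 6, 10, 8, 10, 7]
final swap arr[6],arr[9] → [7, 6, 7, 7, 6, 6, 7, 8, 10, 10]; return 6
p = 6; k-1 = 4 < 6 ⇒ left

6; left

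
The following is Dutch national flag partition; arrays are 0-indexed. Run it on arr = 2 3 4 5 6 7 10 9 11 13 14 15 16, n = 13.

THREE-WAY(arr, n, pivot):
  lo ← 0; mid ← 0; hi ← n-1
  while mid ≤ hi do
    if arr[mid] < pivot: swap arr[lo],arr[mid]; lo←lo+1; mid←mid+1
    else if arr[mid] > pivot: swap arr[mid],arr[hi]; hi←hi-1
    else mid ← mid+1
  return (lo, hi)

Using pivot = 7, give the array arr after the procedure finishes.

2 3 4 5 6 7 9 11 13 14 15 16 10

lo=0 mid=0 hi=12
2<7: swap(0,0), lo=1 mid=1 ⇒ 2 3 4 5 6 7 10 9 11 13 14 15 16
3<7: swap(1,1), lo=2 mid=2 ⇒ 2 3 4 5 6 7 10 9 11 13 14 15 16
4<7: swap(2,2), lo=3 mid=3 ⇒ 2 3 4 5 6 7 10 9 11 13 14 15 16
5<7: swap(3,3), lo=4 mid=4 ⇒ 2 3 4 5 6 7 10 9 11 13 14 15 16
6<7: swap(4,4), lo=5 mid=5 ⇒ 2 3 4 5 6 7 10 9 11 13 14 15 16
7=7: mid=6
10>7: swap(6,12), hi=11 ⇒ 2 3 4 5 6 7 16 9 11 13 14 15 10
16>7: swap(6,11), hi=10 ⇒ 2 3 4 5 6 7 15 9 11 13 14 16 10
15>7: swap(6,10), hi=9 ⇒ 2 3 4 5 6 7 14 9 11 13 15 16 10
14>7: swap(6,9), hi=8 ⇒ 2 3 4 5 6 7 13 9 11 14 15 16 10
13>7: swap(6,8), hi=7 ⇒ 2 3 4 5 6 7 11 9 13 14 15 16 10
11>7: swap(6,7), hi=6 ⇒ 2 3 4 5 6 7 9 11 13 14 15 16 10
9>7: swap(6,6), hi=5 ⇒ 2 3 4 5 6 7 9 11 13 14 15 16 10
done. lo=5 hi=5; arr=2 3 4 5 6 7 9 11 13 14 15 16 10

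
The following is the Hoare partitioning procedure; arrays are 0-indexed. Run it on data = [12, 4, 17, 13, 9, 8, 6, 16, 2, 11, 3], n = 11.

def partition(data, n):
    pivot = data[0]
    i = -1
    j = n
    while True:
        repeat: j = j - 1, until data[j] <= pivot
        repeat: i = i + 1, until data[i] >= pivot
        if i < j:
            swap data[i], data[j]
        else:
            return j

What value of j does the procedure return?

6

pivot = data[0] = 12; i = -1, j = 11
j→10 (data[10]=3≤12), i→0 (data[0]=12≥12); i<j, swap → [3, 4, 17, 13, 9, 8, 6, 16, 2, 11, 12]
j→9 (data[9]=11≤12), i→2 (data[2]=17≥12); i<j, swap → [3, 4, 11, 13, 9, 8, 6, 16, 2, 17, 12]
j→8 (data[8]=2≤12), i→3 (data[3]=13≥12); i<j, swap → [3, 4, 11, 2, 9, 8, 6, 16, 13, 17, 12]
j→6, i→7; i≥j, return j=6. data = [3, 4, 11, 2, 9, 8, 6, 16, 13, 17, 12]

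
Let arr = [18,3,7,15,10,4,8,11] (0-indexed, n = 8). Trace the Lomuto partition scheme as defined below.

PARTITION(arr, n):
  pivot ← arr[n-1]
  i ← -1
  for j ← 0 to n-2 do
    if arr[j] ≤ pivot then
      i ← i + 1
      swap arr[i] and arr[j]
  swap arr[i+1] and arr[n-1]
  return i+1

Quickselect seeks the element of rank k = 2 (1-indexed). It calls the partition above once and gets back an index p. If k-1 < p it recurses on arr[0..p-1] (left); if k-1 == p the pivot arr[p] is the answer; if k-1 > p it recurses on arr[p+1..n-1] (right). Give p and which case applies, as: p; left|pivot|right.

5; left

pivot = arr[7] = 11; i = -1
j=0: arr[0]=18 > 11 → no swap
j=1: arr[1]=3 ≤ 11 → i=0, swap arr[0],arr[1] → [3,18,7,15,10,4,8,11]
j=2: arr[2]=7 ≤ 11 → i=1, swap arr[1],arr[2] → [3,7,18,15,10,4,8,11]
j=3: arr[3]=15 > 11 → no swap
j=4: arr[4]=10 ≤ 11 → i=2, swap arr[2],arr[4] → [3,7,10,15,18,4,8,11]
j=5: arr[5]=4 ≤ 11 → i=3, swap arr[3],arr[5] → [3,7,10,4,18,15,8,11]
j=6: arr[6]=8 ≤ 11 → i=4, swap arr[4],arr[6] → [3,7,10,4,8,15,18,11]
final swap arr[5],arr[7] → [3,7,10,4,8,11,18,15]; return 5
p = 5; k-1 = 1 < 5 ⇒ left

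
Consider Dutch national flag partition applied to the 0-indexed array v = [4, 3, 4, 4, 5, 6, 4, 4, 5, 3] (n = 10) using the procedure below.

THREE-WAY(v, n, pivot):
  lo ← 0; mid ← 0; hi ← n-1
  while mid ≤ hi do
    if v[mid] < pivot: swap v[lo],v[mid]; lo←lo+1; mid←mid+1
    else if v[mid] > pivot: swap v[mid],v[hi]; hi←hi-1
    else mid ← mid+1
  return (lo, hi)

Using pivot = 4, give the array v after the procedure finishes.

lo=0 mid=0 hi=9
4=4: mid=1
3<4: swap(0,1), lo=1 mid=2 ⇒ [3, 4, 4, 4, 5, 6, 4, 4, 5, 3]
4=4: mid=3
4=4: mid=4
5>4: swap(4,9), hi=8 ⇒ [3, 4, 4, 4, 3, 6, 4, 4, 5, 5]
3<4: swap(1,4), lo=2 mid=5 ⇒ [3, 3, 4, 4, 4, 6, 4, 4, 5, 5]
6>4: swap(5,8), hi=7 ⇒ [3, 3, 4, 4, 4, 5, 4, 4, 6, 5]
5>4: swap(5,7), hi=6 ⇒ [3, 3, 4, 4, 4, 4, 4, 5, 6, 5]
4=4: mid=6
4=4: mid=7
done. lo=2 hi=6; v=[3, 3, 4, 4, 4, 4, 4, 5, 6, 5]

[3, 3, 4, 4, 4, 4, 4, 5, 6, 5]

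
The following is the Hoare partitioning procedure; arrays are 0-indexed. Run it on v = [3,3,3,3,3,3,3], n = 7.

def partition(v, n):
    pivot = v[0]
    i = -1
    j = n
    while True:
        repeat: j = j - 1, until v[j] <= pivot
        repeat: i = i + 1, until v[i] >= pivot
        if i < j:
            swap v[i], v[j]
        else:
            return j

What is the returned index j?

pivot=3
j stops at 6 (3), i stops at 0 (3); swap ⇒ [3,3,3,3,3,3,3]
j stops at 5 (3), i stops at 1 (3); swap ⇒ [3,3,3,3,3,3,3]
j stops at 4 (3), i stops at 2 (3); swap ⇒ [3,3,3,3,3,3,3]
j stops at 3, i stops at 3; i≥j ⇒ return 3. v=[3,3,3,3,3,3,3]

3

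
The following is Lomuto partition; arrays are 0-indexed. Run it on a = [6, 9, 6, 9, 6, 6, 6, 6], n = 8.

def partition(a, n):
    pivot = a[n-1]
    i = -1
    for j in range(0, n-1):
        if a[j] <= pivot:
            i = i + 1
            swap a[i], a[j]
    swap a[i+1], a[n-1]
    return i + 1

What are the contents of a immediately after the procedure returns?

pivot=6, i=-1
j=0: 6≤6, i=0, swap(0,0) ⇒ [6, 9, 6, 9, 6, 6, 6, 6]
j=1: 9>6, skip
j=2: 6≤6, i=1, swap(1,2) ⇒ [6, 6, 9, 9, 6, 6, 6, 6]
j=3: 9>6, skip
j=4: 6≤6, i=2, swap(2,4) ⇒ [6, 6, 6, 9, 9, 6, 6, 6]
j=5: 6≤6, i=3, swap(3,5) ⇒ [6, 6, 6, 6, 9, 9, 6, 6]
j=6: 6≤6, i=4, swap(4,6) ⇒ [6, 6, 6, 6, 6, 9, 9, 6]
swap(5,7) ⇒ [6, 6, 6, 6, 6, 6, 9, 9]; return 5

[6, 6, 6, 6, 6, 6, 9, 9]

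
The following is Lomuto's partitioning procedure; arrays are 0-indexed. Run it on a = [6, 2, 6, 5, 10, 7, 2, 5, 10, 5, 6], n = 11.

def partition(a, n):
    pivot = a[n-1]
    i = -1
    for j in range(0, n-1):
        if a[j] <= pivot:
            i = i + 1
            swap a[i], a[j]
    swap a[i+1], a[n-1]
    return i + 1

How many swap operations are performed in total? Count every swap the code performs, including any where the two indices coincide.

pivot=6, i=-1
j=0: 6≤6, i=0, swap(0,0) ⇒ [6, 2, 6, 5, 10, 7, 2, 5, 10, 5, 6]
j=1: 2≤6, i=1, swap(1,1) ⇒ [6, 2, 6, 5, 10, 7, 2, 5, 10, 5, 6]
j=2: 6≤6, i=2, swap(2,2) ⇒ [6, 2, 6, 5, 10, 7, 2, 5, 10, 5, 6]
j=3: 5≤6, i=3, swap(3,3) ⇒ [6, 2, 6, 5, 10, 7, 2, 5, 10, 5, 6]
j=4: 10>6, skip
j=5: 7>6, skip
j=6: 2≤6, i=4, swap(4,6) ⇒ [6, 2, 6, 5, 2, 7, 10, 5, 10, 5, 6]
j=7: 5≤6, i=5, swap(5,7) ⇒ [6, 2, 6, 5, 2, 5, 10, 7, 10, 5, 6]
j=8: 10>6, skip
j=9: 5≤6, i=6, swap(6,9) ⇒ [6, 2, 6, 5, 2, 5, 5, 7, 10, 10, 6]
swap(7,10) ⇒ [6, 2, 6, 5, 2, 5, 5, 6, 10, 10, 7]; return 7

8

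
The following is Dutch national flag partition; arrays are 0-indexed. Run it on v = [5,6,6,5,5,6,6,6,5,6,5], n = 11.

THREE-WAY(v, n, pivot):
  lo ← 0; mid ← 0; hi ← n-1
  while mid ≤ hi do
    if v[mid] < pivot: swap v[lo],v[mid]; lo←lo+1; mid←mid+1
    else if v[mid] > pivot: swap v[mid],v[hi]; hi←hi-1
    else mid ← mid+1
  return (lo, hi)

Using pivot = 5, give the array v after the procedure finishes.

pivot = 5; lo=0, mid=0, hi=10
v[mid]=5=5: mid=1
v[mid]=6>5: swap v[1],v[10]; hi=9 → [5,5,6,5,5,6,6,6,5,6,6]
v[mid]=5=5: mid=2
v[mid]=6>5: swap v[2],v[9]; hi=8 → [5,5,6,5,5,6,6,6,5,6,6]
v[mid]=6>5: swap v[2],v[8]; hi=7 → [5,5,5,5,5,6,6,6,6,6,6]
v[mid]=5=5: mid=3
v[mid]=5=5: mid=4
v[mid]=5=5: mid=5
v[mid]=6>5: swap v[5],v[7]; hi=6 → [5,5,5,5,5,6,6,6,6,6,6]
v[mid]=6>5: swap v[5],v[6]; hi=5 → [5,5,5,5,5,6,6,6,6,6,6]
v[mid]=6>5: swap v[5],v[5]; hi=4 → [5,5,5,5,5,6,6,6,6,6,6]
end: lo=0, hi=4; v = [5,5,5,5,5,6,6,6,6,6,6]

[5,5,5,5,5,6,6,6,6,6,6]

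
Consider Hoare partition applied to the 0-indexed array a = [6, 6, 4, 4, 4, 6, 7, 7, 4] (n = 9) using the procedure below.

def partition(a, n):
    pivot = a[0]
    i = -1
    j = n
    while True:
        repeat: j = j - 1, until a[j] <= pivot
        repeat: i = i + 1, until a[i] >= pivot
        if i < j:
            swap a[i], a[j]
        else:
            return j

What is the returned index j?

pivot = a[0] = 6; i = -1, j = 9
j→8 (a[8]=4≤6), i→0 (a[0]=6≥6); i<j, swap → [4, 6, 4, 4, 4, 6, 7, 7, 6]
j→5 (a[5]=6≤6), i→1 (a[1]=6≥6); i<j, swap → [4, 6, 4, 4, 4, 6, 7, 7, 6]
j→4, i→5; i≥j, return j=4. a = [4, 6, 4, 4, 4, 6, 7, 7, 6]

4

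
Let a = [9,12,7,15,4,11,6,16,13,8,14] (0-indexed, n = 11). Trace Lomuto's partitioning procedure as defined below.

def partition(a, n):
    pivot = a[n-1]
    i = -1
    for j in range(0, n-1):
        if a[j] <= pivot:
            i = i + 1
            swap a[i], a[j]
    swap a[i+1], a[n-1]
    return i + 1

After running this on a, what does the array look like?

pivot=14, i=-1
j=0: 9≤14, i=0, swap(0,0) ⇒ [9,12,7,15,4,11,6,16,13,8,14]
j=1: 12≤14, i=1, swap(1,1) ⇒ [9,12,7,15,4,11,6,16,13,8,14]
j=2: 7≤14, i=2, swap(2,2) ⇒ [9,12,7,15,4,11,6,16,13,8,14]
j=3: 15>14, skip
j=4: 4≤14, i=3, swap(3,4) ⇒ [9,12,7,4,15,11,6,16,13,8,14]
j=5: 11≤14, i=4, swap(4,5) ⇒ [9,12,7,4,11,15,6,16,13,8,14]
j=6: 6≤14, i=5, swap(5,6) ⇒ [9,12,7,4,11,6,15,16,13,8,14]
j=7: 16>14, skip
j=8: 13≤14, i=6, swap(6,8) ⇒ [9,12,7,4,11,6,13,16,15,8,14]
j=9: 8≤14, i=7, swap(7,9) ⇒ [9,12,7,4,11,6,13,8,15,16,14]
swap(8,10) ⇒ [9,12,7,4,11,6,13,8,14,16,15]; return 8

[9,12,7,4,11,6,13,8,14,16,15]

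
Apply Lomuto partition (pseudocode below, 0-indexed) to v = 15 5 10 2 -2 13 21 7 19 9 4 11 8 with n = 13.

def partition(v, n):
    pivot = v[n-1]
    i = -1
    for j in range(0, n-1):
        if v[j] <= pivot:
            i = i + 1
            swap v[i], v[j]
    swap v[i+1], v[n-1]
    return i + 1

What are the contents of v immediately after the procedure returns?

pivot=8, i=-1
j=0: 15>8, skip
j=1: 5≤8, i=0, swap(0,1) ⇒ 5 15 10 2 -2 13 21 7 19 9 4 11 8
j=2: 10>8, skip
j=3: 2≤8, i=1, swap(1,3) ⇒ 5 2 10 15 -2 13 21 7 19 9 4 11 8
j=4: -2≤8, i=2, swap(2,4) ⇒ 5 2 -2 15 10 13 21 7 19 9 4 11 8
j=5: 13>8, skip
j=6: 21>8, skip
j=7: 7≤8, i=3, swap(3,7) ⇒ 5 2 -2 7 10 13 21 15 19 9 4 11 8
j=8: 19>8, skip
j=9: 9>8, skip
j=10: 4≤8, i=4, swap(4,10) ⇒ 5 2 -2 7 4 13 21 15 19 9 10 11 8
j=11: 11>8, skip
swap(5,12) ⇒ 5 2 -2 7 4 8 21 15 19 9 10 11 13; return 5

5 2 -2 7 4 8 21 15 19 9 10 11 13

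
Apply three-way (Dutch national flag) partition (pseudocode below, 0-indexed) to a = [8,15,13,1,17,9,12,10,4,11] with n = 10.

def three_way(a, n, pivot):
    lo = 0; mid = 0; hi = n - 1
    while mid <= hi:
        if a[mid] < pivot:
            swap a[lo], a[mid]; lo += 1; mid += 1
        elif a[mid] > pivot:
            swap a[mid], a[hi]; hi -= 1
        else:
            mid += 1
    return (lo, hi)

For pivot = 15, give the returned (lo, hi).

(8, 8)

lo=0 mid=0 hi=9
8<15: swap(0,0), lo=1 mid=1 ⇒ [8,15,13,1,17,9,12,10,4,11]
15=15: mid=2
13<15: swap(1,2), lo=2 mid=3 ⇒ [8,13,15,1,17,9,12,10,4,11]
1<15: swap(2,3), lo=3 mid=4 ⇒ [8,13,1,15,17,9,12,10,4,11]
17>15: swap(4,9), hi=8 ⇒ [8,13,1,15,11,9,12,10,4,17]
11<15: swap(3,4), lo=4 mid=5 ⇒ [8,13,1,11,15,9,12,10,4,17]
9<15: swap(4,5), lo=5 mid=6 ⇒ [8,13,1,11,9,15,12,10,4,17]
12<15: swap(5,6), lo=6 mid=7 ⇒ [8,13,1,11,9,12,15,10,4,17]
10<15: swap(6,7), lo=7 mid=8 ⇒ [8,13,1,11,9,12,10,15,4,17]
4<15: swap(7,8), lo=8 mid=9 ⇒ [8,13,1,11,9,12,10,4,15,17]
done. lo=8 hi=8; a=[8,13,1,11,9,12,10,4,15,17]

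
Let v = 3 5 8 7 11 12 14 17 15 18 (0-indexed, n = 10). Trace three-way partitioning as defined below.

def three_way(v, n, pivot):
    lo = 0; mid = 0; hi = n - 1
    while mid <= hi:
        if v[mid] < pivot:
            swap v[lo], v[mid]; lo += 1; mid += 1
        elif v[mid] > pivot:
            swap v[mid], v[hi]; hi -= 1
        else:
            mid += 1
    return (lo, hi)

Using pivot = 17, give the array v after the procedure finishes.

pivot = 17; lo=0, mid=0, hi=9
v[mid]=3<17: swap v[0],v[0]; lo=1,mid=1 → 3 5 8 7 11 12 14 17 15 18
v[mid]=5<17: swap v[1],v[1]; lo=2,mid=2 → 3 5 8 7 11 12 14 17 15 18
v[mid]=8<17: swap v[2],v[2]; lo=3,mid=3 → 3 5 8 7 11 12 14 17 15 18
v[mid]=7<17: swap v[3],v[3]; lo=4,mid=4 → 3 5 8 7 11 12 14 17 15 18
v[mid]=11<17: swap v[4],v[4]; lo=5,mid=5 → 3 5 8 7 11 12 14 17 15 18
v[mid]=12<17: swap v[5],v[5]; lo=6,mid=6 → 3 5 8 7 11 12 14 17 15 18
v[mid]=14<17: swap v[6],v[6]; lo=7,mid=7 → 3 5 8 7 11 12 14 17 15 18
v[mid]=17=17: mid=8
v[mid]=15<17: swap v[7],v[8]; lo=8,mid=9 → 3 5 8 7 11 12 14 15 17 18
v[mid]=18>17: swap v[9],v[9]; hi=8 → 3 5 8 7 11 12 14 15 17 18
end: lo=8, hi=8; v = 3 5 8 7 11 12 14 15 17 18

3 5 8 7 11 12 14 15 17 18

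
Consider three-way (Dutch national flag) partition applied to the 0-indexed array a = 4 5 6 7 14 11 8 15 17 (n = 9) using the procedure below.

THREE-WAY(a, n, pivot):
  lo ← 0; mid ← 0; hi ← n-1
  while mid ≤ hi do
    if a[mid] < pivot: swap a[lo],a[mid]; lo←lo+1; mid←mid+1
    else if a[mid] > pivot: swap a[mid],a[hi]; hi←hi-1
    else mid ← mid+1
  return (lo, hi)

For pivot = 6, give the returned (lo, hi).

(2, 2)

lo=0 mid=0 hi=8
4<6: swap(0,0), lo=1 mid=1 ⇒ 4 5 6 7 14 11 8 15 17
5<6: swap(1,1), lo=2 mid=2 ⇒ 4 5 6 7 14 11 8 15 17
6=6: mid=3
7>6: swap(3,8), hi=7 ⇒ 4 5 6 17 14 11 8 15 7
17>6: swap(3,7), hi=6 ⇒ 4 5 6 15 14 11 8 17 7
15>6: swap(3,6), hi=5 ⇒ 4 5 6 8 14 11 15 17 7
8>6: swap(3,5), hi=4 ⇒ 4 5 6 11 14 8 15 17 7
11>6: swap(3,4), hi=3 ⇒ 4 5 6 14 11 8 15 17 7
14>6: swap(3,3), hi=2 ⇒ 4 5 6 14 11 8 15 17 7
done. lo=2 hi=2; a=4 5 6 14 11 8 15 17 7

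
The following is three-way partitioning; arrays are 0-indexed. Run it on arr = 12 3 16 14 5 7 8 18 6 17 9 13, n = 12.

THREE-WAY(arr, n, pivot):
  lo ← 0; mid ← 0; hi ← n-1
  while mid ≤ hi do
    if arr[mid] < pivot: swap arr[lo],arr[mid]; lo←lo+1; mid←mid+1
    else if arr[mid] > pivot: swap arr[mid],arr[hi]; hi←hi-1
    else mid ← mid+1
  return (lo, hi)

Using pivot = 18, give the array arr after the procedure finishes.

pivot = 18; lo=0, mid=0, hi=11
arr[mid]=12<18: swap arr[0],arr[0]; lo=1,mid=1 → 12 3 16 14 5 7 8 18 6 17 9 13
arr[mid]=3<18: swap arr[1],arr[1]; lo=2,mid=2 → 12 3 16 14 5 7 8 18 6 17 9 13
arr[mid]=16<18: swap arr[2],arr[2]; lo=3,mid=3 → 12 3 16 14 5 7 8 18 6 17 9 13
arr[mid]=14<18: swap arr[3],arr[3]; lo=4,mid=4 → 12 3 16 14 5 7 8 18 6 17 9 13
arr[mid]=5<18: swap arr[4],arr[4]; lo=5,mid=5 → 12 3 16 14 5 7 8 18 6 17 9 13
arr[mid]=7<18: swap arr[5],arr[5]; lo=6,mid=6 → 12 3 16 14 5 7 8 18 6 17 9 13
arr[mid]=8<18: swap arr[6],arr[6]; lo=7,mid=7 → 12 3 16 14 5 7 8 18 6 17 9 13
arr[mid]=18=18: mid=8
arr[mid]=6<18: swap arr[7],arr[8]; lo=8,mid=9 → 12 3 16 14 5 7 8 6 18 17 9 13
arr[mid]=17<18: swap arr[8],arr[9]; lo=9,mid=10 → 12 3 16 14 5 7 8 6 17 18 9 13
arr[mid]=9<18: swap arr[9],arr[10]; lo=10,mid=11 → 12 3 16 14 5 7 8 6 17 9 18 13
arr[mid]=13<18: swap arr[10],arr[11]; lo=11,mid=12 → 12 3 16 14 5 7 8 6 17 9 13 18
end: lo=11, hi=11; arr = 12 3 16 14 5 7 8 6 17 9 13 18

12 3 16 14 5 7 8 6 17 9 13 18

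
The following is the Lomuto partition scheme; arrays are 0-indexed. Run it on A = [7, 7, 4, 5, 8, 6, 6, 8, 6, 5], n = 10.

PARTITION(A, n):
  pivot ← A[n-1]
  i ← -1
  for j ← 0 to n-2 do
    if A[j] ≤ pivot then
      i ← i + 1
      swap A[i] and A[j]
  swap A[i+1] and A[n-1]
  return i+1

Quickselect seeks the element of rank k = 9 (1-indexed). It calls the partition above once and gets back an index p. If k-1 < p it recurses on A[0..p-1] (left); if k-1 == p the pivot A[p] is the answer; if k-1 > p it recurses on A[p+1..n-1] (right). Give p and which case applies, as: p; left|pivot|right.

2; right

pivot=5, i=-1
j=0: 7>5, skip
j=1: 7>5, skip
j=2: 4≤5, i=0, swap(0,2) ⇒ [4, 7, 7, 5, 8, 6, 6, 8, 6, 5]
j=3: 5≤5, i=1, swap(1,3) ⇒ [4, 5, 7, 7, 8, 6, 6, 8, 6, 5]
j=4: 8>5, skip
j=5: 6>5, skip
j=6: 6>5, skip
j=7: 8>5, skip
j=8: 6>5, skip
swap(2,9) ⇒ [4, 5, 5, 7, 8, 6, 6, 8, 6, 7]; return 2
p = 2; k-1 = 8 > 2 ⇒ right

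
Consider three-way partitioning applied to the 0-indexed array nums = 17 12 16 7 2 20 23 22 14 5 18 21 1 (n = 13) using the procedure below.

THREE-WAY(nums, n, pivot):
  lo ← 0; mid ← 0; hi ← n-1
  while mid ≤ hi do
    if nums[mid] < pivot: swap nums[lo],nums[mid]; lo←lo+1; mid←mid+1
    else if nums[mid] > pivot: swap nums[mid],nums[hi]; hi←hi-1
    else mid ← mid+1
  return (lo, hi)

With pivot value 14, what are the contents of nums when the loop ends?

1 12 5 7 2 14 22 23 20 18 21 16 17

lo=0 mid=0 hi=12
17>14: swap(0,12), hi=11 ⇒ 1 12 16 7 2 20 23 22 14 5 18 21 17
1<14: swap(0,0), lo=1 mid=1 ⇒ 1 12 16 7 2 20 23 22 14 5 18 21 17
12<14: swap(1,1), lo=2 mid=2 ⇒ 1 12 16 7 2 20 23 22 14 5 18 21 17
16>14: swap(2,11), hi=10 ⇒ 1 12 21 7 2 20 23 22 14 5 18 16 17
21>14: swap(2,10), hi=9 ⇒ 1 12 18 7 2 20 23 22 14 5 21 16 17
18>14: swap(2,9), hi=8 ⇒ 1 12 5 7 2 20 23 22 14 18 21 16 17
5<14: swap(2,2), lo=3 mid=3 ⇒ 1 12 5 7 2 20 23 22 14 18 21 16 17
7<14: swap(3,3), lo=4 mid=4 ⇒ 1 12 5 7 2 20 23 22 14 18 21 16 17
2<14: swap(4,4), lo=5 mid=5 ⇒ 1 12 5 7 2 20 23 22 14 18 21 16 17
20>14: swap(5,8), hi=7 ⇒ 1 12 5 7 2 14 23 22 20 18 21 16 17
14=14: mid=6
23>14: swap(6,7), hi=6 ⇒ 1 12 5 7 2 14 22 23 20 18 21 16 17
22>14: swap(6,6), hi=5 ⇒ 1 12 5 7 2 14 22 23 20 18 21 16 17
done. lo=5 hi=5; nums=1 12 5 7 2 14 22 23 20 18 21 16 17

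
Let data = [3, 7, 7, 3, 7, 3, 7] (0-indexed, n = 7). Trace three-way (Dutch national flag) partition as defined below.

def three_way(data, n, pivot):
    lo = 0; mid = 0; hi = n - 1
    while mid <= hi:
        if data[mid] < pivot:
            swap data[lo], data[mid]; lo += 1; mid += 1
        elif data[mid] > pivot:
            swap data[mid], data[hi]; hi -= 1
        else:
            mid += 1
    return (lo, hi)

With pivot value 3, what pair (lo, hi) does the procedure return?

lo=0 mid=0 hi=6
3=3: mid=1
7>3: swap(1,6), hi=5 ⇒ [3, 7, 7, 3, 7, 3, 7]
7>3: swap(1,5), hi=4 ⇒ [3, 3, 7, 3, 7, 7, 7]
3=3: mid=2
7>3: swap(2,4), hi=3 ⇒ [3, 3, 7, 3, 7, 7, 7]
7>3: swap(2,3), hi=2 ⇒ [3, 3, 3, 7, 7, 7, 7]
3=3: mid=3
done. lo=0 hi=2; data=[3, 3, 3, 7, 7, 7, 7]

(0, 2)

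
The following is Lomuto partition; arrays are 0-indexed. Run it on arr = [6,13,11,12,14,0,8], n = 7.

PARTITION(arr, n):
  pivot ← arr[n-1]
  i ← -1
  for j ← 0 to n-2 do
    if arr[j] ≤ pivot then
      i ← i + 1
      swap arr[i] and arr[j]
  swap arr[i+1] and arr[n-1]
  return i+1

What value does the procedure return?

pivot=8, i=-1
j=0: 6≤8, i=0, swap(0,0) ⇒ [6,13,11,12,14,0,8]
j=1: 13>8, skip
j=2: 11>8, skip
j=3: 12>8, skip
j=4: 14>8, skip
j=5: 0≤8, i=1, swap(1,5) ⇒ [6,0,11,12,14,13,8]
swap(2,6) ⇒ [6,0,8,12,14,13,11]; return 2

2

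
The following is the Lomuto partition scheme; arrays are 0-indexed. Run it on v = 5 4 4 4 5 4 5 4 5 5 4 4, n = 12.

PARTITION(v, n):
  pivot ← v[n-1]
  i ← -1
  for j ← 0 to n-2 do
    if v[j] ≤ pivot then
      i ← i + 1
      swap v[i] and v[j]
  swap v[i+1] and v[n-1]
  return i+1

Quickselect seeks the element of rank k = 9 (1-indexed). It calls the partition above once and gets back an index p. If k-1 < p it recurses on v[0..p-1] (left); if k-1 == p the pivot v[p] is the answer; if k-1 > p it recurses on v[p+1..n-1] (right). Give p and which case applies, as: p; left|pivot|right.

pivot=4, i=-1
j=0: 5>4, skip
j=1: 4≤4, i=0, swap(0,1) ⇒ 4 5 4 4 5 4 5 4 5 5 4 4
j=2: 4≤4, i=1, swap(1,2) ⇒ 4 4 5 4 5 4 5 4 5 5 4 4
j=3: 4≤4, i=2, swap(2,3) ⇒ 4 4 4 5 5 4 5 4 5 5 4 4
j=4: 5>4, skip
j=5: 4≤4, i=3, swap(3,5) ⇒ 4 4 4 4 5 5 5 4 5 5 4 4
j=6: 5>4, skip
j=7: 4≤4, i=4, swap(4,7) ⇒ 4 4 4 4 4 5 5 5 5 5 4 4
j=8: 5>4, skip
j=9: 5>4, skip
j=10: 4≤4, i=5, swap(5,10) ⇒ 4 4 4 4 4 4 5 5 5 5 5 4
swap(6,11) ⇒ 4 4 4 4 4 4 4 5 5 5 5 5; return 6
p = 6; k-1 = 8 > 6 ⇒ right

6; right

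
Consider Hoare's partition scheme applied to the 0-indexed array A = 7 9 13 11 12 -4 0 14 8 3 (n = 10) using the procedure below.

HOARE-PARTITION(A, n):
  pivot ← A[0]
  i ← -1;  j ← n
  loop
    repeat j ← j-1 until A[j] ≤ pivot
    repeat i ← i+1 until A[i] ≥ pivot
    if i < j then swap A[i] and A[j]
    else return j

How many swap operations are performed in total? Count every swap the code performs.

pivot = A[0] = 7; i = -1, j = 10
j→9 (A[9]=3≤7), i→0 (A[0]=7≥7); i<j, swap → 3 9 13 11 12 -4 0 14 8 7
j→6 (A[6]=0≤7), i→1 (A[1]=9≥7); i<j, swap → 3 0 13 11 12 -4 9 14 8 7
j→5 (A[5]=-4≤7), i→2 (A[2]=13≥7); i<j, swap → 3 0 -4 11 12 13 9 14 8 7
j→2, i→3; i≥j, return j=2. A = 3 0 -4 11 12 13 9 14 8 7

3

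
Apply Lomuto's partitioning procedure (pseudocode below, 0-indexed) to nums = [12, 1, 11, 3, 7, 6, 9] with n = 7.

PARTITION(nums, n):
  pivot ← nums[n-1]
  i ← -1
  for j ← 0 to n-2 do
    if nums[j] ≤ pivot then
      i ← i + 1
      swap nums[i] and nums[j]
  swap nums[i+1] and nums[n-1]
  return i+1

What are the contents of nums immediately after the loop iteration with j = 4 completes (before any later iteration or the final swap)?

[1, 3, 7, 12, 11, 6, 9]

pivot = nums[6] = 9; i = -1
j=0: nums[0]=12 > 9 → no swap
j=1: nums[1]=1 ≤ 9 → i=0, swap nums[0],nums[1] → [1, 12, 11, 3, 7, 6, 9]
j=2: nums[2]=11 > 9 → no swap
j=3: nums[3]=3 ≤ 9 → i=1, swap nums[1],nums[3] → [1, 3, 11, 12, 7, 6, 9]
j=4: nums[4]=7 ≤ 9 → i=2, swap nums[2],nums[4] → [1, 3, 7, 12, 11, 6, 9]
(after j=4) nums = [1, 3, 7, 12, 11, 6, 9]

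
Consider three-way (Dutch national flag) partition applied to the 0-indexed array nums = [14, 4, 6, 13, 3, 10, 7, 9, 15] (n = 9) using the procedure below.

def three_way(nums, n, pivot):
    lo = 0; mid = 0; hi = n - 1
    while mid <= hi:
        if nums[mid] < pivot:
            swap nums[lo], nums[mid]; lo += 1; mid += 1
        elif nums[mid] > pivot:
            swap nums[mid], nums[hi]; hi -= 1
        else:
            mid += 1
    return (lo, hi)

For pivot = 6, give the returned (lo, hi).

pivot = 6; lo=0, mid=0, hi=8
nums[mid]=14>6: swap nums[0],nums[8]; hi=7 → [15, 4, 6, 13, 3, 10, 7, 9, 14]
nums[mid]=15>6: swap nums[0],nums[7]; hi=6 → [9, 4, 6, 13, 3, 10, 7, 15, 14]
nums[mid]=9>6: swap nums[0],nums[6]; hi=5 → [7, 4, 6, 13, 3, 10, 9, 15, 14]
nums[mid]=7>6: swap nums[0],nums[5]; hi=4 → [10, 4, 6, 13, 3, 7, 9, 15, 14]
nums[mid]=10>6: swap nums[0],nums[4]; hi=3 → [3, 4, 6, 13, 10, 7, 9, 15, 14]
nums[mid]=3<6: swap nums[0],nums[0]; lo=1,mid=1 → [3, 4, 6, 13, 10, 7, 9, 15, 14]
nums[mid]=4<6: swap nums[1],nums[1]; lo=2,mid=2 → [3, 4, 6, 13, 10, 7, 9, 15, 14]
nums[mid]=6=6: mid=3
nums[mid]=13>6: swap nums[3],nums[3]; hi=2 → [3, 4, 6, 13, 10, 7, 9, 15, 14]
end: lo=2, hi=2; nums = [3, 4, 6, 13, 10, 7, 9, 15, 14]

(2, 2)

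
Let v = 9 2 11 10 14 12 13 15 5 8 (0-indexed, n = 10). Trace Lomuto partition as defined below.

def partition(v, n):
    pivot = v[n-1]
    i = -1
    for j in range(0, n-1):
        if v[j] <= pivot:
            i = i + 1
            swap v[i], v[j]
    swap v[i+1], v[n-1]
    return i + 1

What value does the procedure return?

pivot=8, i=-1
j=0: 9>8, skip
j=1: 2≤8, i=0, swap(0,1) ⇒ 2 9 11 10 14 12 13 15 5 8
j=2: 11>8, skip
j=3: 10>8, skip
j=4: 14>8, skip
j=5: 12>8, skip
j=6: 13>8, skip
j=7: 15>8, skip
j=8: 5≤8, i=1, swap(1,8) ⇒ 2 5 11 10 14 12 13 15 9 8
swap(2,9) ⇒ 2 5 8 10 14 12 13 15 9 11; return 2

2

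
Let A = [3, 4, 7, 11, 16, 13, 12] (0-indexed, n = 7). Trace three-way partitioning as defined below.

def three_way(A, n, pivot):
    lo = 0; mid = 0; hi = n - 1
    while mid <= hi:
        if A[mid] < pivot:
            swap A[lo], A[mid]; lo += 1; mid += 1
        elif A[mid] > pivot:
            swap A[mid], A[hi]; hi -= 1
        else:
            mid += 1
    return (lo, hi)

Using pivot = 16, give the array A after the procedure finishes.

lo=0 mid=0 hi=6
3<16: swap(0,0), lo=1 mid=1 ⇒ [3, 4, 7, 11, 16, 13, 12]
4<16: swap(1,1), lo=2 mid=2 ⇒ [3, 4, 7, 11, 16, 13, 12]
7<16: swap(2,2), lo=3 mid=3 ⇒ [3, 4, 7, 11, 16, 13, 12]
11<16: swap(3,3), lo=4 mid=4 ⇒ [3, 4, 7, 11, 16, 13, 12]
16=16: mid=5
13<16: swap(4,5), lo=5 mid=6 ⇒ [3, 4, 7, 11, 13, 16, 12]
12<16: swap(5,6), lo=6 mid=7 ⇒ [3, 4, 7, 11, 13, 12, 16]
done. lo=6 hi=6; A=[3, 4, 7, 11, 13, 12, 16]

[3, 4, 7, 11, 13, 12, 16]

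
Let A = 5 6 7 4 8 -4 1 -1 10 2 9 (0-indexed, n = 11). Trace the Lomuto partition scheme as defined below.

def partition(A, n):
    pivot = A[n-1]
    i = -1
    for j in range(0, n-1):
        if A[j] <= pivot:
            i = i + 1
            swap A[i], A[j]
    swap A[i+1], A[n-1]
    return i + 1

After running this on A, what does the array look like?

pivot = A[10] = 9; i = -1
j=0: A[0]=5 ≤ 9 → i=0, swap A[0],A[0] (no change) → 5 6 7 4 8 -4 1 -1 10 2 9
j=1: A[1]=6 ≤ 9 → i=1, swap A[1],A[1] (no change) → 5 6 7 4 8 -4 1 -1 10 2 9
j=2: A[2]=7 ≤ 9 → i=2, swap A[2],A[2] (no change) → 5 6 7 4 8 -4 1 -1 10 2 9
j=3: A[3]=4 ≤ 9 → i=3, swap A[3],A[3] (no change) → 5 6 7 4 8 -4 1 -1 10 2 9
j=4: A[4]=8 ≤ 9 → i=4, swap A[4],A[4] (no change) → 5 6 7 4 8 -4 1 -1 10 2 9
j=5: A[5]=-4 ≤ 9 → i=5, swap A[5],A[5] (no change) → 5 6 7 4 8 -4 1 -1 10 2 9
j=6: A[6]=1 ≤ 9 → i=6, swap A[6],A[6] (no change) → 5 6 7 4 8 -4 1 -1 10 2 9
j=7: A[7]=-1 ≤ 9 → i=7, swap A[7],A[7] (no change) → 5 6 7 4 8 -4 1 -1 10 2 9
j=8: A[8]=10 > 9 → no swap
j=9: A[9]=2 ≤ 9 → i=8, swap A[8],A[9] → 5 6 7 4 8 -4 1 -1 2 10 9
final swap A[9],A[10] → 5 6 7 4 8 -4 1 -1 2 9 10; return 9

5 6 7 4 8 -4 1 -1 2 9 10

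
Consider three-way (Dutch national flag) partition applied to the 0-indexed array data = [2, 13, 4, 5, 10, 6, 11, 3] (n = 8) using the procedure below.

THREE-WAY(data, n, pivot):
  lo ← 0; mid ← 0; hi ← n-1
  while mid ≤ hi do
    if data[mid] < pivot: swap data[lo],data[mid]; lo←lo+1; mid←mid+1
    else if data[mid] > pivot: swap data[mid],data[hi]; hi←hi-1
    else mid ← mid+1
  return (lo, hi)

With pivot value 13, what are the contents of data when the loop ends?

[2, 4, 5, 10, 6, 11, 3, 13]

pivot = 13; lo=0, mid=0, hi=7
data[mid]=2<13: swap data[0],data[0]; lo=1,mid=1 → [2, 13, 4, 5, 10, 6, 11, 3]
data[mid]=13=13: mid=2
data[mid]=4<13: swap data[1],data[2]; lo=2,mid=3 → [2, 4, 13, 5, 10, 6, 11, 3]
data[mid]=5<13: swap data[2],data[3]; lo=3,mid=4 → [2, 4, 5, 13, 10, 6, 11, 3]
data[mid]=10<13: swap data[3],data[4]; lo=4,mid=5 → [2, 4, 5, 10, 13, 6, 11, 3]
data[mid]=6<13: swap data[4],data[5]; lo=5,mid=6 → [2, 4, 5, 10, 6, 13, 11, 3]
data[mid]=11<13: swap data[5],data[6]; lo=6,mid=7 → [2, 4, 5, 10, 6, 11, 13, 3]
data[mid]=3<13: swap data[6],data[7]; lo=7,mid=8 → [2, 4, 5, 10, 6, 11, 3, 13]
end: lo=7, hi=7; data = [2, 4, 5, 10, 6, 11, 3, 13]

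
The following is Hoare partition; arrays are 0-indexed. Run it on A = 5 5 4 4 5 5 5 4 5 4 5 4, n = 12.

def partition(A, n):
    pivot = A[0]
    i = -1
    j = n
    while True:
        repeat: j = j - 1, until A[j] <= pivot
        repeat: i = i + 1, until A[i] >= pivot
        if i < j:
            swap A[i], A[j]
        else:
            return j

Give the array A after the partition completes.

pivot=5
j stops at 11 (4), i stops at 0 (5); swap ⇒ 4 5 4 4 5 5 5 4 5 4 5 5
j stops at 10 (5), i stops at 1 (5); swap ⇒ 4 5 4 4 5 5 5 4 5 4 5 5
j stops at 9 (4), i stops at 4 (5); swap ⇒ 4 5 4 4 4 5 5 4 5 5 5 5
j stops at 8 (5), i stops at 5 (5); swap ⇒ 4 5 4 4 4 5 5 4 5 5 5 5
j stops at 7 (4), i stops at 6 (5); swap ⇒ 4 5 4 4 4 5 4 5 5 5 5 5
j stops at 6, i stops at 7; i≥j ⇒ return 6. A=4 5 4 4 4 5 4 5 5 5 5 5

4 5 4 4 4 5 4 5 5 5 5 5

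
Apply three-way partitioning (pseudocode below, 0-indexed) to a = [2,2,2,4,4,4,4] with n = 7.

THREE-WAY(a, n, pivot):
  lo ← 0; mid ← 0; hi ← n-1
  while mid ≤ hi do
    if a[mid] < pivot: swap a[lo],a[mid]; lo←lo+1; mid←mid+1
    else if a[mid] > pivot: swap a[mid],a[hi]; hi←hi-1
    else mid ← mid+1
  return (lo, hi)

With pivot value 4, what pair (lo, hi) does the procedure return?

pivot = 4; lo=0, mid=0, hi=6
a[mid]=2<4: swap a[0],a[0]; lo=1,mid=1 → [2,2,2,4,4,4,4]
a[mid]=2<4: swap a[1],a[1]; lo=2,mid=2 → [2,2,2,4,4,4,4]
a[mid]=2<4: swap a[2],a[2]; lo=3,mid=3 → [2,2,2,4,4,4,4]
a[mid]=4=4: mid=4
a[mid]=4=4: mid=5
a[mid]=4=4: mid=6
a[mid]=4=4: mid=7
end: lo=3, hi=6; a = [2,2,2,4,4,4,4]

(3, 6)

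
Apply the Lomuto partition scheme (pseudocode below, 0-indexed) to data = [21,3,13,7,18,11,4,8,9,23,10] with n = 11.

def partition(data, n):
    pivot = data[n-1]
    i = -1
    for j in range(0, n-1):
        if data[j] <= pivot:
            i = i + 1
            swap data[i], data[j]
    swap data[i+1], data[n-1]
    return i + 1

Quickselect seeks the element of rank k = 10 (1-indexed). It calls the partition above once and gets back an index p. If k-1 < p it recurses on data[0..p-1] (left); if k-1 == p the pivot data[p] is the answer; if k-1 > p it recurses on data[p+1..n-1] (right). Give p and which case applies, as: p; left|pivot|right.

5; right

pivot=10, i=-1
j=0: 21>10, skip
j=1: 3≤10, i=0, swap(0,1) ⇒ [3,21,13,7,18,11,4,8,9,23,10]
j=2: 13>10, skip
j=3: 7≤10, i=1, swap(1,3) ⇒ [3,7,13,21,18,11,4,8,9,23,10]
j=4: 18>10, skip
j=5: 11>10, skip
j=6: 4≤10, i=2, swap(2,6) ⇒ [3,7,4,21,18,11,13,8,9,23,10]
j=7: 8≤10, i=3, swap(3,7) ⇒ [3,7,4,8,18,11,13,21,9,23,10]
j=8: 9≤10, i=4, swap(4,8) ⇒ [3,7,4,8,9,11,13,21,18,23,10]
j=9: 23>10, skip
swap(5,10) ⇒ [3,7,4,8,9,10,13,21,18,23,11]; return 5
p = 5; k-1 = 9 > 5 ⇒ right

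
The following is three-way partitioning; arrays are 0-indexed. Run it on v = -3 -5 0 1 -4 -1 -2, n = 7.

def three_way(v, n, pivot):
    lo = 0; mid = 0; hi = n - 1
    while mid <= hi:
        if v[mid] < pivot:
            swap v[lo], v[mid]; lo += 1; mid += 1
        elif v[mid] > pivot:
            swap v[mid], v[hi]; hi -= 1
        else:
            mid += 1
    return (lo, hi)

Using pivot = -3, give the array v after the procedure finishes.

-5 -4 -3 1 -1 -2 0

lo=0 mid=0 hi=6
-3=-3: mid=1
-5<-3: swap(0,1), lo=1 mid=2 ⇒ -5 -3 0 1 -4 -1 -2
0>-3: swap(2,6), hi=5 ⇒ -5 -3 -2 1 -4 -1 0
-2>-3: swap(2,5), hi=4 ⇒ -5 -3 -1 1 -4 -2 0
-1>-3: swap(2,4), hi=3 ⇒ -5 -3 -4 1 -1 -2 0
-4<-3: swap(1,2), lo=2 mid=3 ⇒ -5 -4 -3 1 -1 -2 0
1>-3: swap(3,3), hi=2 ⇒ -5 -4 -3 1 -1 -2 0
done. lo=2 hi=2; v=-5 -4 -3 1 -1 -2 0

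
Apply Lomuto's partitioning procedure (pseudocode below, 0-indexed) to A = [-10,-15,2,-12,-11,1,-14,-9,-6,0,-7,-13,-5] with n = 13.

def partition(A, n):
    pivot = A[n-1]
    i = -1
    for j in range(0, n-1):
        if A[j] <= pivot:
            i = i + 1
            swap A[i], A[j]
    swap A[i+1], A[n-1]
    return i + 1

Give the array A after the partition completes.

[-10,-15,-12,-11,-14,-9,-6,-7,-13,-5,1,2,0]

pivot=-5, i=-1
j=0: -10≤-5, i=0, swap(0,0) ⇒ [-10,-15,2,-12,-11,1,-14,-9,-6,0,-7,-13,-5]
j=1: -15≤-5, i=1, swap(1,1) ⇒ [-10,-15,2,-12,-11,1,-14,-9,-6,0,-7,-13,-5]
j=2: 2>-5, skip
j=3: -12≤-5, i=2, swap(2,3) ⇒ [-10,-15,-12,2,-11,1,-14,-9,-6,0,-7,-13,-5]
j=4: -11≤-5, i=3, swap(3,4) ⇒ [-10,-15,-12,-11,2,1,-14,-9,-6,0,-7,-13,-5]
j=5: 1>-5, skip
j=6: -14≤-5, i=4, swap(4,6) ⇒ [-10,-15,-12,-11,-14,1,2,-9,-6,0,-7,-13,-5]
j=7: -9≤-5, i=5, swap(5,7) ⇒ [-10,-15,-12,-11,-14,-9,2,1,-6,0,-7,-13,-5]
j=8: -6≤-5, i=6, swap(6,8) ⇒ [-10,-15,-12,-11,-14,-9,-6,1,2,0,-7,-13,-5]
j=9: 0>-5, skip
j=10: -7≤-5, i=7, swap(7,10) ⇒ [-10,-15,-12,-11,-14,-9,-6,-7,2,0,1,-13,-5]
j=11: -13≤-5, i=8, swap(8,11) ⇒ [-10,-15,-12,-11,-14,-9,-6,-7,-13,0,1,2,-5]
swap(9,12) ⇒ [-10,-15,-12,-11,-14,-9,-6,-7,-13,-5,1,2,0]; return 9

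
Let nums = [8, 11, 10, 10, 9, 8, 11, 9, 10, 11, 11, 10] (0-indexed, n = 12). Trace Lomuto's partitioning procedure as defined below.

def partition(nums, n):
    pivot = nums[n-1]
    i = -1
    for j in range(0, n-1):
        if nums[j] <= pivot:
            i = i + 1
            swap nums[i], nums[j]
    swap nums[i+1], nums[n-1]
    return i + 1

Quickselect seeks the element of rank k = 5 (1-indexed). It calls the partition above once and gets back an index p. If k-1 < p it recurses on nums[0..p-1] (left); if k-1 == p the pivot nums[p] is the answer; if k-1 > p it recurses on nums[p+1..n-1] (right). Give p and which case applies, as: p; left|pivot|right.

7; left

pivot=10, i=-1
j=0: 8≤10, i=0, swap(0,0) ⇒ [8, 11, 10, 10, 9, 8, 11, 9, 10, 11, 11, 10]
j=1: 11>10, skip
j=2: 10≤10, i=1, swap(1,2) ⇒ [8, 10, 11, 10, 9, 8, 11, 9, 10, 11, 11, 10]
j=3: 10≤10, i=2, swap(2,3) ⇒ [8, 10, 10, 11, 9, 8, 11, 9, 10, 11, 11, 10]
j=4: 9≤10, i=3, swap(3,4) ⇒ [8, 10, 10, 9, 11, 8, 11, 9, 10, 11, 11, 10]
j=5: 8≤10, i=4, swap(4,5) ⇒ [8, 10, 10, 9, 8, 11, 11, 9, 10, 11, 11, 10]
j=6: 11>10, skip
j=7: 9≤10, i=5, swap(5,7) ⇒ [8, 10, 10, 9, 8, 9, 11, 11, 10, 11, 11, 10]
j=8: 10≤10, i=6, swap(6,8) ⇒ [8, 10, 10, 9, 8, 9, 10, 11, 11, 11, 11, 10]
j=9: 11>10, skip
j=10: 11>10, skip
swap(7,11) ⇒ [8, 10, 10, 9, 8, 9, 10, 10, 11, 11, 11, 11]; return 7
p = 7; k-1 = 4 < 7 ⇒ left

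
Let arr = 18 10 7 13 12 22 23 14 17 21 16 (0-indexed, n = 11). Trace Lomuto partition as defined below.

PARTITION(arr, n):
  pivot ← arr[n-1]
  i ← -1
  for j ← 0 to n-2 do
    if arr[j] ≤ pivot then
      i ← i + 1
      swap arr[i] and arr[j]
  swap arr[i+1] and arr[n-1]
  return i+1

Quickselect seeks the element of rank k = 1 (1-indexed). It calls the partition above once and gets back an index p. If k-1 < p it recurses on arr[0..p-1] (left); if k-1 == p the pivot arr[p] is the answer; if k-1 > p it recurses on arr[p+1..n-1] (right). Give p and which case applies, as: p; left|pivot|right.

pivot=16, i=-1
j=0: 18>16, skip
j=1: 10≤16, i=0, swap(0,1) ⇒ 10 18 7 13 12 22 23 14 17 21 16
j=2: 7≤16, i=1, swap(1,2) ⇒ 10 7 18 13 12 22 23 14 17 21 16
j=3: 13≤16, i=2, swap(2,3) ⇒ 10 7 13 18 12 22 23 14 17 21 16
j=4: 12≤16, i=3, swap(3,4) ⇒ 10 7 13 12 18 22 23 14 17 21 16
j=5: 22>16, skip
j=6: 23>16, skip
j=7: 14≤16, i=4, swap(4,7) ⇒ 10 7 13 12 14 22 23 18 17 21 16
j=8: 17>16, skip
j=9: 21>16, skip
swap(5,10) ⇒ 10 7 13 12 14 16 23 18 17 21 22; return 5
p = 5; k-1 = 0 < 5 ⇒ left

5; left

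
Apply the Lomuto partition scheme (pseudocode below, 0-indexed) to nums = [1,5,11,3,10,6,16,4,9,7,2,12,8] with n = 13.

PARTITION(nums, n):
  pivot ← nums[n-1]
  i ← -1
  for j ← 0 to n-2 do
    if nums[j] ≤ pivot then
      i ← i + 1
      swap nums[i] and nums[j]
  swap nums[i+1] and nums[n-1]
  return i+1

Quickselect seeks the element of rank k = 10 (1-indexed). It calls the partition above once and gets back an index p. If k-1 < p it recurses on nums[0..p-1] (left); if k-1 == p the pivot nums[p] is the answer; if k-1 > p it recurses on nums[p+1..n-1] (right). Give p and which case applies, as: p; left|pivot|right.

pivot = nums[12] = 8; i = -1
j=0: nums[0]=1 ≤ 8 → i=0, swap nums[0],nums[0] (no change) → [1,5,11,3,10,6,16,4,9,7,2,12,8]
j=1: nums[1]=5 ≤ 8 → i=1, swap nums[1],nums[1] (no change) → [1,5,11,3,10,6,16,4,9,7,2,12,8]
j=2: nums[2]=11 > 8 → no swap
j=3: nums[3]=3 ≤ 8 → i=2, swap nums[2],nums[3] → [1,5,3,11,10,6,16,4,9,7,2,12,8]
j=4: nums[4]=10 > 8 → no swap
j=5: nums[5]=6 ≤ 8 → i=3, swap nums[3],nums[5] → [1,5,3,6,10,11,16,4,9,7,2,12,8]
j=6: nums[6]=16 > 8 → no swap
j=7: nums[7]=4 ≤ 8 → i=4, swap nums[4],nums[7] → [1,5,3,6,4,11,16,10,9,7,2,12,8]
j=8: nums[8]=9 > 8 → no swap
j=9: nums[9]=7 ≤ 8 → i=5, swap nums[5],nums[9] → [1,5,3,6,4,7,16,10,9,11,2,12,8]
j=10: nums[10]=2 ≤ 8 → i=6, swap nums[6],nums[10] → [1,5,3,6,4,7,2,10,9,11,16,12,8]
j=11: nums[11]=12 > 8 → no swap
final swap nums[7],nums[12] → [1,5,3,6,4,7,2,8,9,11,16,12,10]; return 7
p = 7; k-1 = 9 > 7 ⇒ right

7; right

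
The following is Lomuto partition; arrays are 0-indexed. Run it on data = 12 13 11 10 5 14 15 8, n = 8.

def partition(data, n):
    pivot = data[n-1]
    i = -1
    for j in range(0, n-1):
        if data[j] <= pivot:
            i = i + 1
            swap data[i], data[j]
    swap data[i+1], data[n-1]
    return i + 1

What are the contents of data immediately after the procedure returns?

5 8 11 10 12 14 15 13

pivot=8, i=-1
j=0: 12>8, skip
j=1: 13>8, skip
j=2: 11>8, skip
j=3: 10>8, skip
j=4: 5≤8, i=0, swap(0,4) ⇒ 5 13 11 10 12 14 15 8
j=5: 14>8, skip
j=6: 15>8, skip
swap(1,7) ⇒ 5 8 11 10 12 14 15 13; return 1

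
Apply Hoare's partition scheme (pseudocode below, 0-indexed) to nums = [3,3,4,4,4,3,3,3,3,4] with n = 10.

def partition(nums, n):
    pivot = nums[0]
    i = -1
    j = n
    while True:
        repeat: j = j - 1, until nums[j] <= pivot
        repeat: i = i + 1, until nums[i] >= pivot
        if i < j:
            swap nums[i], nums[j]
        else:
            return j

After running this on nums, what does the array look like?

pivot=3
j stops at 8 (3), i stops at 0 (3); swap ⇒ [3,3,4,4,4,3,3,3,3,4]
j stops at 7 (3), i stops at 1 (3); swap ⇒ [3,3,4,4,4,3,3,3,3,4]
j stops at 6 (3), i stops at 2 (4); swap ⇒ [3,3,3,4,4,3,4,3,3,4]
j stops at 5 (3), i stops at 3 (4); swap ⇒ [3,3,3,3,4,4,4,3,3,4]
j stops at 3, i stops at 4; i≥j ⇒ return 3. nums=[3,3,3,3,4,4,4,3,3,4]

[3,3,3,3,4,4,4,3,3,4]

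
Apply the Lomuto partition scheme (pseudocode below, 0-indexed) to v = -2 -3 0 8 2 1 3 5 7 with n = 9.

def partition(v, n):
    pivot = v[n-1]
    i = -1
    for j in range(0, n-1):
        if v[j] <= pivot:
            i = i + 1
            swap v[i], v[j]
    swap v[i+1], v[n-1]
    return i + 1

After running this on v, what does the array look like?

pivot=7, i=-1
j=0: -2≤7, i=0, swap(0,0) ⇒ -2 -3 0 8 2 1 3 5 7
j=1: -3≤7, i=1, swap(1,1) ⇒ -2 -3 0 8 2 1 3 5 7
j=2: 0≤7, i=2, swap(2,2) ⇒ -2 -3 0 8 2 1 3 5 7
j=3: 8>7, skip
j=4: 2≤7, i=3, swap(3,4) ⇒ -2 -3 0 2 8 1 3 5 7
j=5: 1≤7, i=4, swap(4,5) ⇒ -2 -3 0 2 1 8 3 5 7
j=6: 3≤7, i=5, swap(5,6) ⇒ -2 -3 0 2 1 3 8 5 7
j=7: 5≤7, i=6, swap(6,7) ⇒ -2 -3 0 2 1 3 5 8 7
swap(7,8) ⇒ -2 -3 0 2 1 3 5 7 8; return 7

-2 -3 0 2 1 3 5 7 8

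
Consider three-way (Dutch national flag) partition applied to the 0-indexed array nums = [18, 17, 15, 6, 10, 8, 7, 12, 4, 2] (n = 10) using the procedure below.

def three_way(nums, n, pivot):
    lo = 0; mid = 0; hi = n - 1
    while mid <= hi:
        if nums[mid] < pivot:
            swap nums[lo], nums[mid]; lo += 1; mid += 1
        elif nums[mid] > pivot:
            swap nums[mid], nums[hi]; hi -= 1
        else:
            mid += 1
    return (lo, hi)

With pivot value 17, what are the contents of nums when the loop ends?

lo=0 mid=0 hi=9
18>17: swap(0,9), hi=8 ⇒ [2, 17, 15, 6, 10, 8, 7, 12, 4, 18]
2<17: swap(0,0), lo=1 mid=1 ⇒ [2, 17, 15, 6, 10, 8, 7, 12, 4, 18]
17=17: mid=2
15<17: swap(1,2), lo=2 mid=3 ⇒ [2, 15, 17, 6, 10, 8, 7, 12, 4, 18]
6<17: swap(2,3), lo=3 mid=4 ⇒ [2, 15, 6, 17, 10, 8, 7, 12, 4, 18]
10<17: swap(3,4), lo=4 mid=5 ⇒ [2, 15, 6, 10, 17, 8, 7, 12, 4, 18]
8<17: swap(4,5), lo=5 mid=6 ⇒ [2, 15, 6, 10, 8, 17, 7, 12, 4, 18]
7<17: swap(5,6), lo=6 mid=7 ⇒ [2, 15, 6, 10, 8, 7, 17, 12, 4, 18]
12<17: swap(6,7), lo=7 mid=8 ⇒ [2, 15, 6, 10, 8, 7, 12, 17, 4, 18]
4<17: swap(7,8), lo=8 mid=9 ⇒ [2, 15, 6, 10, 8, 7, 12, 4, 17, 18]
done. lo=8 hi=8; nums=[2, 15, 6, 10, 8, 7, 12, 4, 17, 18]

[2, 15, 6, 10, 8, 7, 12, 4, 17, 18]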